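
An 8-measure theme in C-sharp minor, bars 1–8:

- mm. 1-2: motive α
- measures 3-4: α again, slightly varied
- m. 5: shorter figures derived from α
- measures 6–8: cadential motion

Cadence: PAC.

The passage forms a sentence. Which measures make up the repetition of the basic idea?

The presentation of a sentence is the basic idea (bars 1–2) plus its repetition (mm. 3-4); the repetition of the basic idea is therefore mm. 3–4.

measures 3–4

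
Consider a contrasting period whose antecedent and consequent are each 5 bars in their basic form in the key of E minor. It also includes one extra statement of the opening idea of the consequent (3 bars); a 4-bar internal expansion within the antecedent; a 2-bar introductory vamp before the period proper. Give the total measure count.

19 measures

Basic contrasting period: 5 + 5 = 10 bars.
10 (basic form) + 3 (extra statement) + 4 (internal expansion) + 2 (introduction) = 19.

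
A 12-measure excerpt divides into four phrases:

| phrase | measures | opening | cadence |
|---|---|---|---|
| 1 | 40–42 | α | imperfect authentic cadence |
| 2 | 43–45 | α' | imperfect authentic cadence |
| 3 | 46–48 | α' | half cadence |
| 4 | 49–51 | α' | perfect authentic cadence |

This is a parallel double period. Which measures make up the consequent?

measures 46–51

In a double period the first pair of phrases (ending imperfect authentic cadence) is the large antecedent and the second pair (ending perfect authentic cadence) is the large consequent; the consequent is measures 46–51.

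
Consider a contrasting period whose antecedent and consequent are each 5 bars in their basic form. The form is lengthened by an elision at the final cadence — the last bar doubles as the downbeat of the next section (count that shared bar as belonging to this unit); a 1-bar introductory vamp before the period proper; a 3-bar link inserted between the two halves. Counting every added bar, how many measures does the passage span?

Basic contrasting period: 5 + 5 = 10 bars.
10 (basic form) + 1 (introduction) + 3 (link) = 14.
The elision shares a bar with the next section but does not change this unit's count.

14 measures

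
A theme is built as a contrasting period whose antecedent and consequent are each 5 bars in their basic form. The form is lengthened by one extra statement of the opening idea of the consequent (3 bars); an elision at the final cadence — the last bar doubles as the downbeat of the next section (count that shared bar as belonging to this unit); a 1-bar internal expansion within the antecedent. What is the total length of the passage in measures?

Basic contrasting period: 5 + 5 = 10 bars.
10 (basic form) + 3 (extra statement) + 1 (internal expansion) = 14.
The elision shares a bar with the next section but does not change this unit's count.

14 measures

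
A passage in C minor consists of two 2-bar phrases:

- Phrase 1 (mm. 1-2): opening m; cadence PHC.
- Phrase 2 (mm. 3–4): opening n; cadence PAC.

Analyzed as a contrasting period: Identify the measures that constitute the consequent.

The antecedent is the phrase ending with the weaker cadence (Phrygian half cadence, phrase 1) and the consequent the one ending more conclusively (perfect authentic cadence, phrase 2); the consequent is mm. 3–4.

measures 3–4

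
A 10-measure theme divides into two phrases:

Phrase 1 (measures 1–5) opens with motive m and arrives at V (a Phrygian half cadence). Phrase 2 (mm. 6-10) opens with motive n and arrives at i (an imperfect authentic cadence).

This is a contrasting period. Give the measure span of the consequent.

The phrase ending with the weaker cadence (Phrygian half cadence) is the antecedent; the one ending more conclusively (imperfect authentic cadence) is the consequent. The consequent is measures 6–10.

measures 6–10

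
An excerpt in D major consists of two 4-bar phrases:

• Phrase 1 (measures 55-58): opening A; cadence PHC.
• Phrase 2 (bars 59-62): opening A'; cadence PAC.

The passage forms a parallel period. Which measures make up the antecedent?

The phrase ending with the weaker cadence (Phrygian half cadence) is the antecedent; the one ending more conclusively (perfect authentic cadence) is the consequent. The antecedent is measures 55–58.

measures 55–58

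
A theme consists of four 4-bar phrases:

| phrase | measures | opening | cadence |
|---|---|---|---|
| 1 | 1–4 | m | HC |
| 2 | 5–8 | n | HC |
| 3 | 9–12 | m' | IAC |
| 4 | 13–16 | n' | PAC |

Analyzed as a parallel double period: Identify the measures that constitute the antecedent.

measures 1–8

In a double period the four phrases pair into a large antecedent (phrases 1–2, ending half cadence) and a large consequent (phrases 3–4, ending perfect authentic cadence). The antecedent spans measures 1–8.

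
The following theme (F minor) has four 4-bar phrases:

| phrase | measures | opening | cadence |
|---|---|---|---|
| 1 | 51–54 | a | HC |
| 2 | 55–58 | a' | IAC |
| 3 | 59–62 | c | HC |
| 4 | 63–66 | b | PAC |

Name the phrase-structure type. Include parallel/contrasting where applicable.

contrasting double period

Four phrases in two halves: the first half (mm. 51–58) ends with an imperfect authentic cadence, the second (mm. 59-66) with a perfect authentic cadence — a large antecedent–consequent pair, i.e. a double period.
Phrase 3 begins with different material from phrase 1, making it contrasting.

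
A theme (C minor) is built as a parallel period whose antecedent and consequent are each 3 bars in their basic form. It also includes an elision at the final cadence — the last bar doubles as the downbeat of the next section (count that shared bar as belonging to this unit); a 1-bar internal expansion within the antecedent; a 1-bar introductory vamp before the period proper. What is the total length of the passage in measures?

Basic parallel period: 3 + 3 = 6 bars.
6 (basic form) + 1 (internal expansion) + 1 (introduction) = 8.
The elision shares a bar with the next section but does not change this unit's count.

8 measures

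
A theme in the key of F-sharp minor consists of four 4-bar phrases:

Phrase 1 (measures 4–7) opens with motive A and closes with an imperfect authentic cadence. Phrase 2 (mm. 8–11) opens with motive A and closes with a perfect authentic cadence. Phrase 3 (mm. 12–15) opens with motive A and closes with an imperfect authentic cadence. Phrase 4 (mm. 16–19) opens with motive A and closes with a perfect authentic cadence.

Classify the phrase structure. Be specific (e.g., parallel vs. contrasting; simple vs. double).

repeated period

The cadence pattern IAC–PAC–IAC–PAC is weak–strong twice, and phrases 3–4 restate phrases 1–2: a period heard twice, not a double period (which would end weakly at phrase 2).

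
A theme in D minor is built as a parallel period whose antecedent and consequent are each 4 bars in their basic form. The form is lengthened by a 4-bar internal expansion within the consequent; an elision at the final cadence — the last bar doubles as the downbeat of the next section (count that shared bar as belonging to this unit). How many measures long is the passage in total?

Basic parallel period: 4 + 4 = 8 bars.
8 (basic form) + 4 (internal expansion) = 12.
The elision shares a bar with the next section but does not change this unit's count.

12 measures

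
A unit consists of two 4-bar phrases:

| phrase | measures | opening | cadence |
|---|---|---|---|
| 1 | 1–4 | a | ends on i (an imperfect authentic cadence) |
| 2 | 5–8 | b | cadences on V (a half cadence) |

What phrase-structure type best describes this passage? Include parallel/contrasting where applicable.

phrase group

The second phrase closes with a half cadence, which is not stronger than the first phrase's imperfect authentic cadence; without a weak→strong cadential pair there is no antecedent–consequent relationship, so this is a phrase group rather than a period.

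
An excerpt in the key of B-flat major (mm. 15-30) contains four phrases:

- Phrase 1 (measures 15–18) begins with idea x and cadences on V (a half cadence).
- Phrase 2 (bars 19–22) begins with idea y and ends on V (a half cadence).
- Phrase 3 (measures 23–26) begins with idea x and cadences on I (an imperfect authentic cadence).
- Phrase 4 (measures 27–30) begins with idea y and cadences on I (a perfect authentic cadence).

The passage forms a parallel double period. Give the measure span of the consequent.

In a double period the first pair of phrases (ending half cadence) is the large antecedent and the second pair (ending perfect authentic cadence) is the large consequent; the consequent is measures 23–30.

measures 23–30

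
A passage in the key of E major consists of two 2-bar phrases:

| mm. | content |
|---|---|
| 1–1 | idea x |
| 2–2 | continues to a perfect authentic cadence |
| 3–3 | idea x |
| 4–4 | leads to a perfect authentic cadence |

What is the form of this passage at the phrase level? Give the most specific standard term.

Both phrases have the same opening (x) and the same cadence (perfect authentic cadence): the second is a restatement, not a consequent, so this is a repeated phrase rather than a period.

repeated phrase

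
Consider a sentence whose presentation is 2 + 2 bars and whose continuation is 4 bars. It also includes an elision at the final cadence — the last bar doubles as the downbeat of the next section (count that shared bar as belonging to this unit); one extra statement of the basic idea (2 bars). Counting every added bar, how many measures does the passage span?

Basic sentence: 2 + 2 + 4 = 8 bars.
8 (basic form) + 2 (extra statement) = 10.
The elision shares a bar with the next section but does not change this unit's count.

10 measures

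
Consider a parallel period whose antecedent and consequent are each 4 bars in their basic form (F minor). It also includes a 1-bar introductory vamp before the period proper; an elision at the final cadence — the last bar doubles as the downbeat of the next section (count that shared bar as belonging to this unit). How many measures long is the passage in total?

9 measures

Basic parallel period: 4 + 4 = 8 bars.
8 (basic form) + 1 (introduction) = 9.
The elision shares a bar with the next section but does not change this unit's count.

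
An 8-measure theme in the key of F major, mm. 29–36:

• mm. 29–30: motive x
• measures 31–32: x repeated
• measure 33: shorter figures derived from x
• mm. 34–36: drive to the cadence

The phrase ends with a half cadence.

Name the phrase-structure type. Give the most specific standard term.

sentence

Basic idea (mm. 29–30) + its repetition (mm. 31–32) form the presentation; fragmentation and cadence (mm. 33–36) form the continuation — the 8-bar whole is a sentence.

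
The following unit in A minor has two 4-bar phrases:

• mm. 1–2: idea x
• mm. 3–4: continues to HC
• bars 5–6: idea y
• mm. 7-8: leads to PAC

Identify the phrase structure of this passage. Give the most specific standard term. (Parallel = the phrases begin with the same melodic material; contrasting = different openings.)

contrasting period

Phrase 1 ends with a half cadence (weaker) and phrase 2 with a perfect authentic cadence (stronger): antecedent + consequent = a period.
The two phrases open with different material (x / y), so the period is contrasting.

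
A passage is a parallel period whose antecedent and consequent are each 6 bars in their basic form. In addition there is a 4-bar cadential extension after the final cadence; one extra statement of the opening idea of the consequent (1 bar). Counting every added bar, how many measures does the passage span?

17 measures

Basic parallel period: 6 + 6 = 12 bars.
12 (basic form) + 4 (cadential extension) + 1 (extra statement) = 17.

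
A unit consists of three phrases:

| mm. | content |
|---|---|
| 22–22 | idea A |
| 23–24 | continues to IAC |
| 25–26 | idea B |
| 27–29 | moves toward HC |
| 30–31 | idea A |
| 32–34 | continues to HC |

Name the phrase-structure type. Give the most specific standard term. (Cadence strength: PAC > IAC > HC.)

phrase group

The final phrase closes with a half cadence, which is not stronger than the preceding half cadence; the 3 phrases lack an overall antecedent–consequent design and so form a phrase group.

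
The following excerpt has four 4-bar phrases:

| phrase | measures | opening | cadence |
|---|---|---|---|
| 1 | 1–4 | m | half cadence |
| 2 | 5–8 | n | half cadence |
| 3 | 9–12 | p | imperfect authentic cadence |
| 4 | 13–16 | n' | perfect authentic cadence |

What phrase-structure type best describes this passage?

Four phrases in two halves: the first half (measures 1-8) ends with a half cadence, the second (mm. 9–16) with a perfect authentic cadence — a large antecedent–consequent pair, i.e. a double period.
Phrase 3 begins with different material from phrase 1, making it contrasting.

contrasting double period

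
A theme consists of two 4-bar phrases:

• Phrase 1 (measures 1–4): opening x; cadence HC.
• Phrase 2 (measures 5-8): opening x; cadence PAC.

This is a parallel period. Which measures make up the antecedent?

The phrase ending with the weaker cadence (half cadence) is the antecedent; the one ending more conclusively (perfect authentic cadence) is the consequent. The antecedent is measures 1–4.

measures 1–4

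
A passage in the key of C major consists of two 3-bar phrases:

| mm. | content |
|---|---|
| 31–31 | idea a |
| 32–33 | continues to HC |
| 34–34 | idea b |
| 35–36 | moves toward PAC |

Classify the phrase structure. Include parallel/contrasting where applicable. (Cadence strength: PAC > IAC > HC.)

contrasting period

Phrase 1 ends with a half cadence (weaker) and phrase 2 with a perfect authentic cadence (stronger): antecedent + consequent = a period.
The two phrases open with different material (a / b), so the period is contrasting.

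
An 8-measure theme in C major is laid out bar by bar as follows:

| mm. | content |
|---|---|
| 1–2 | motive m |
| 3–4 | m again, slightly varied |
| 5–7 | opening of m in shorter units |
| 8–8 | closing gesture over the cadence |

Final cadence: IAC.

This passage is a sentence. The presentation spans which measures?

The presentation of a sentence is the basic idea (bars 1-2) plus its repetition (mm. 3-4); the presentation is therefore bars 1–4.

measures 1–4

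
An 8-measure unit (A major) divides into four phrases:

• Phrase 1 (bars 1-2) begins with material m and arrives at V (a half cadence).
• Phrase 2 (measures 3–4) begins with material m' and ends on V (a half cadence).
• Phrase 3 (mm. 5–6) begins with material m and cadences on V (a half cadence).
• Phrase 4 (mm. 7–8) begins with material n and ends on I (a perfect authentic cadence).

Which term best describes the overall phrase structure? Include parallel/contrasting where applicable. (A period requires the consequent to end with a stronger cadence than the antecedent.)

Four phrases in two halves: the first half (bars 1–4) ends with a half cadence, the second (mm. 5–8) with a perfect authentic cadence — a large antecedent–consequent pair, i.e. a double period.
Phrase 3 begins with the same material as phrase 1, making it parallel.

parallel double period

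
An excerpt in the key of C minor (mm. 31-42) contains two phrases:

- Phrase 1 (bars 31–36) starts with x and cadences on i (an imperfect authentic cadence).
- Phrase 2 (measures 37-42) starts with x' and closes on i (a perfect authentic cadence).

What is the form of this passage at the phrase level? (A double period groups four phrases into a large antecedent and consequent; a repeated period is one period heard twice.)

parallel period

Phrase 1 ends with an imperfect authentic cadence (weaker) and phrase 2 with a perfect authentic cadence (stronger): antecedent + consequent = a period.
The two phrases open with the same material (x / x'), so the period is parallel.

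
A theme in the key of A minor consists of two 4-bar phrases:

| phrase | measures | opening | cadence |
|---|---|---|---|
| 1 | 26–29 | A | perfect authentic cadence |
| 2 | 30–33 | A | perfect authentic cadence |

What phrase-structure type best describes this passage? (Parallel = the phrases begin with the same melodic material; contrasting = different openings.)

repeated phrase

Both phrases have the same opening (A) and the same cadence (perfect authentic cadence): the second is a restatement, not a consequent, so this is a repeated phrase rather than a period.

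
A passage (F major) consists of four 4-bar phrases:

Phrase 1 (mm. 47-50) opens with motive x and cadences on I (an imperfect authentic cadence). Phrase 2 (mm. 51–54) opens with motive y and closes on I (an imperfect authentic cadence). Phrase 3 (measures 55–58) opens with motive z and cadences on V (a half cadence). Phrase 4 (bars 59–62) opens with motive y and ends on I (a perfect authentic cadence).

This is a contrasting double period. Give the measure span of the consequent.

measures 55–62

In a double period the first pair of phrases (ending imperfect authentic cadence) is the large antecedent and the second pair (ending perfect authentic cadence) is the large consequent; the consequent is measures 55–62.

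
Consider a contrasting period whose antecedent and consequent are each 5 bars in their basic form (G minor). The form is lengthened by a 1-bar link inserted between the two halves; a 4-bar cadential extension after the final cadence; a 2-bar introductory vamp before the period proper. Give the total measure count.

Basic contrasting period: 5 + 5 = 10 bars.
10 (basic form) + 1 (link) + 4 (cadential extension) + 2 (introduction) = 17.

17 measures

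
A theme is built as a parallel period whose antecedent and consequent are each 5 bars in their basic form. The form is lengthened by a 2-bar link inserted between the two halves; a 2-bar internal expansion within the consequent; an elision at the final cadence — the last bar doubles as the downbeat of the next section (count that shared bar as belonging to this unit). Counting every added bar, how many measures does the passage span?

14 measures

Basic parallel period: 5 + 5 = 10 bars.
10 (basic form) + 2 (link) + 2 (internal expansion) = 14.
The elision shares a bar with the next section but does not change this unit's count.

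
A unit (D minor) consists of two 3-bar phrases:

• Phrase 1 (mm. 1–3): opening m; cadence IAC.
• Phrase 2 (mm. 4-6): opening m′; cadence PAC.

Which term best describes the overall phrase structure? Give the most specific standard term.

Phrase 1 ends with an imperfect authentic cadence (weaker) and phrase 2 with a perfect authentic cadence (stronger): antecedent + consequent = a period.
The two phrases open with the same material (m / m′), so the period is parallel.

parallel period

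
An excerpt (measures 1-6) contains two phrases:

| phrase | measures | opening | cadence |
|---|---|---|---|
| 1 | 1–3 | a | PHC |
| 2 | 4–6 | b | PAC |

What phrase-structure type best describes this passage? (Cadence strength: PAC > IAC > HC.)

contrasting period

Phrase 1 ends with a Phrygian half cadence (weaker) and phrase 2 with a perfect authentic cadence (stronger): antecedent + consequent = a period.
The two phrases open with different material (a / b), so the period is contrasting.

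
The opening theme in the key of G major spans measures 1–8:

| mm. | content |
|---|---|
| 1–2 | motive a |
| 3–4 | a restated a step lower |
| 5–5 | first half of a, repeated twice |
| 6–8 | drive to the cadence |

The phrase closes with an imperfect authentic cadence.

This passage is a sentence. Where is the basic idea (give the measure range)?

The presentation of a sentence is the basic idea (measures 1-2) plus its repetition (mm. 3-4); the basic idea is therefore mm. 1–2.

measures 1–2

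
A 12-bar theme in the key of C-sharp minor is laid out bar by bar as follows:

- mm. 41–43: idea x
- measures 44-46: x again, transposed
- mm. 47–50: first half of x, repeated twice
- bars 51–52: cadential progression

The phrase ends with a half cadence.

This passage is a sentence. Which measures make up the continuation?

After the presentation (mm. 41–46), the continuation covers the fragmentation through the cadence: bars 47–52.

measures 47–52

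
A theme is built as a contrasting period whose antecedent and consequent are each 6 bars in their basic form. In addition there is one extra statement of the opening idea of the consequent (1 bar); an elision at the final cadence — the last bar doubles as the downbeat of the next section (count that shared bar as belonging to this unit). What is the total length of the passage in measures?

Basic contrasting period: 6 + 6 = 12 bars.
12 (basic form) + 1 (extra statement) = 13.
The elision shares a bar with the next section but does not change this unit's count.

13 measures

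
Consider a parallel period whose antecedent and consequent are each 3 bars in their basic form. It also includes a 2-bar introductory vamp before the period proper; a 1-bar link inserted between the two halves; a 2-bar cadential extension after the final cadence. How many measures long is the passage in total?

11 measures

Basic parallel period: 3 + 3 = 6 bars.
6 (basic form) + 2 (introduction) + 1 (link) + 2 (cadential extension) = 11.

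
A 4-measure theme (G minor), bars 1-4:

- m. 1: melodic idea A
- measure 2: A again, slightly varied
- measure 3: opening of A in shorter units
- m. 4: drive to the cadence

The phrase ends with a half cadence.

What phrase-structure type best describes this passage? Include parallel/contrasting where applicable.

Basic idea (m. 1) + its repetition (m. 2) form the presentation; fragmentation and cadence (mm. 3–4) form the continuation — the 4-bar whole is a sentence.

sentence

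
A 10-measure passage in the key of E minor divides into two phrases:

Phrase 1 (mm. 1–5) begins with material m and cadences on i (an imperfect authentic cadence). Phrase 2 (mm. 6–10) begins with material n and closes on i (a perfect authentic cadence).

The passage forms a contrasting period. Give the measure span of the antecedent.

measures 1–5

The phrase ending with the weaker cadence (imperfect authentic cadence) is the antecedent; the one ending more conclusively (perfect authentic cadence) is the consequent. The antecedent is measures 1–5.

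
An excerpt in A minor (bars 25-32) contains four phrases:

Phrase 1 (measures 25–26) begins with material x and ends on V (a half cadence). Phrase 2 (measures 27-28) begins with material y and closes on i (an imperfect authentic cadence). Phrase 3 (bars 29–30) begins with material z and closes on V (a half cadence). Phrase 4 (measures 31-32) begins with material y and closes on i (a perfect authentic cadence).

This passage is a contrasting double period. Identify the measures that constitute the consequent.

measures 29–32

In a double period the four phrases pair into a large antecedent (phrases 1–2, ending imperfect authentic cadence) and a large consequent (phrases 3–4, ending perfect authentic cadence). The consequent spans measures 29–32.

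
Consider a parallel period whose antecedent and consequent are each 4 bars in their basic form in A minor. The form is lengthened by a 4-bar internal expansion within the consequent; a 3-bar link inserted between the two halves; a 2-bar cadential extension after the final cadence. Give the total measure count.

Basic parallel period: 4 + 4 = 8 bars.
8 (basic form) + 4 (internal expansion) + 3 (link) + 2 (cadential extension) = 17.

17 measures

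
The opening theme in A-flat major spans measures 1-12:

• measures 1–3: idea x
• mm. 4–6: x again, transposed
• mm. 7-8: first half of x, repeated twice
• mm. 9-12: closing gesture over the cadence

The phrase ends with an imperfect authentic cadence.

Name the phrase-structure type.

Basic idea (mm. 1-3) + its repetition (mm. 4–6) form the presentation; fragmentation and cadence (bars 7–12) form the continuation — the 12-bar whole is a sentence.

sentence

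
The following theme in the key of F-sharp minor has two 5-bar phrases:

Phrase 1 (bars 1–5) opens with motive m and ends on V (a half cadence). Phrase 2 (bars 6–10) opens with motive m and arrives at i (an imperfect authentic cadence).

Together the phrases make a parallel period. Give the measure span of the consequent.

The phrase ending with the weaker cadence (half cadence) is the antecedent; the one ending more conclusively (imperfect authentic cadence) is the consequent. The consequent is measures 6–10.

measures 6–10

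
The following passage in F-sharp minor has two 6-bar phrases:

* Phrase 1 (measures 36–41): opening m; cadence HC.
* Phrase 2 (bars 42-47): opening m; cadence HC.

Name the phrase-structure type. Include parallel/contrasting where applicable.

repeated phrase

Both phrases have the same opening (m) and the same cadence (half cadence): the second is a restatement, not a consequent, so this is a repeated phrase rather than a period.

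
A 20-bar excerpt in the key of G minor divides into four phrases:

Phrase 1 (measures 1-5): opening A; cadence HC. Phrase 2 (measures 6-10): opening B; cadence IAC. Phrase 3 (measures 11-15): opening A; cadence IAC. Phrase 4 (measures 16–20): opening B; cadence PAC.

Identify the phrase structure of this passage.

parallel double period

Four phrases in two halves: the first half (measures 1–10) ends with an imperfect authentic cadence, the second (bars 11–20) with a perfect authentic cadence — a large antecedent–consequent pair, i.e. a double period.
Phrase 3 begins with the same material as phrase 1, making it parallel.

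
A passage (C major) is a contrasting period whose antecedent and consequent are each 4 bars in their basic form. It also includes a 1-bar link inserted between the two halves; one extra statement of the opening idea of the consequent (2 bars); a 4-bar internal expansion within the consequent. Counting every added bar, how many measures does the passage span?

Basic contrasting period: 4 + 4 = 8 bars.
8 (basic form) + 1 (link) + 2 (extra statement) + 4 (internal expansion) = 15.

15 measures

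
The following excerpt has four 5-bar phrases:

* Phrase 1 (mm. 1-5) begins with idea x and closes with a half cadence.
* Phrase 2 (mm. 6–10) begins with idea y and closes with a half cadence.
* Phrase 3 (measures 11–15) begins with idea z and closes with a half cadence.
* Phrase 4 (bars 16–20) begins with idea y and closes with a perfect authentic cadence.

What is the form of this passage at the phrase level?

contrasting double period

Four phrases in two halves: the first half (mm. 1–10) ends with a half cadence, the second (bars 11–20) with a perfect authentic cadence — a large antecedent–consequent pair, i.e. a double period.
Phrase 3 begins with different material from phrase 1, making it contrasting.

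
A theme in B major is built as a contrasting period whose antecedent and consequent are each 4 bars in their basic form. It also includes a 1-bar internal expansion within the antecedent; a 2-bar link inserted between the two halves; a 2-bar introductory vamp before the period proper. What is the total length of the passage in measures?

Basic contrasting period: 4 + 4 = 8 bars.
8 (basic form) + 1 (internal expansion) + 2 (link) + 2 (introduction) = 13.

13 measures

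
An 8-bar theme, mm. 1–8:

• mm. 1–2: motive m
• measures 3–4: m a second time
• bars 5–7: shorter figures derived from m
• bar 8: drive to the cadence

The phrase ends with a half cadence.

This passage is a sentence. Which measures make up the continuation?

measures 5–8

After the presentation (measures 1–4), the continuation covers the fragmentation through the cadence: measures 5-8.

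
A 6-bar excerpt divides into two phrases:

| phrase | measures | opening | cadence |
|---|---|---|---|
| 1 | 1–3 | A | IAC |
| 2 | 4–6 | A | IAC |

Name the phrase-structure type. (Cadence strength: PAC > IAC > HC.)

repeated phrase

Both phrases have the same opening (A) and the same cadence (imperfect authentic cadence): the second is a restatement, not a consequent, so this is a repeated phrase rather than a period.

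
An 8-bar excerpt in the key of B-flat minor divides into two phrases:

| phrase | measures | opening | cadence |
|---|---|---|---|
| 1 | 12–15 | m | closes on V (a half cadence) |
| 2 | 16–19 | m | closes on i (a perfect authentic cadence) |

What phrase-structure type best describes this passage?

parallel period

Phrase 1 ends with a half cadence (weaker) and phrase 2 with a perfect authentic cadence (stronger): antecedent + consequent = a period.
The two phrases open with the same material (m / m), so the period is parallel.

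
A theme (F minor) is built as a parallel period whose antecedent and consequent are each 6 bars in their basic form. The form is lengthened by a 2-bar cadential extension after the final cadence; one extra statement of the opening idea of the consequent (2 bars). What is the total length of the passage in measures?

16 measures

Basic parallel period: 6 + 6 = 12 bars.
12 (basic form) + 2 (cadential extension) + 2 (extra statement) = 16.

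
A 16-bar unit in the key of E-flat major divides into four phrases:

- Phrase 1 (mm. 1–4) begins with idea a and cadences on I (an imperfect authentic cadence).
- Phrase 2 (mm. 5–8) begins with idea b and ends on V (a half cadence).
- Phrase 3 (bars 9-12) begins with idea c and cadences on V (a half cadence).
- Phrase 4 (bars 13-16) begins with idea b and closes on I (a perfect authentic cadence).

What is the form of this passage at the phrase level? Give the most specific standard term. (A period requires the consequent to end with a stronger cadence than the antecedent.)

contrasting double period

Four phrases in two halves: the first half (mm. 1-8) ends with a half cadence, the second (mm. 9–16) with a perfect authentic cadence — a large antecedent–consequent pair, i.e. a double period.
Phrase 3 begins with different material from phrase 1, making it contrasting.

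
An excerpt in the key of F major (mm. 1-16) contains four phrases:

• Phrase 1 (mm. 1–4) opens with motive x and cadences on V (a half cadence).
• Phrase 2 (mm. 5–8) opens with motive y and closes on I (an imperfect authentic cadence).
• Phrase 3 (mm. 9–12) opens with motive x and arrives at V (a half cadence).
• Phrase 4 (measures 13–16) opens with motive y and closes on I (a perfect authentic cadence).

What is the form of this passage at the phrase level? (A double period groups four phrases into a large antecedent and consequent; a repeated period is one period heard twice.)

parallel double period

Four phrases in two halves: the first half (mm. 1–8) ends with an imperfect authentic cadence, the second (mm. 9-16) with a perfect authentic cadence — a large antecedent–consequent pair, i.e. a double period.
Phrase 3 begins with the same material as phrase 1, making it parallel.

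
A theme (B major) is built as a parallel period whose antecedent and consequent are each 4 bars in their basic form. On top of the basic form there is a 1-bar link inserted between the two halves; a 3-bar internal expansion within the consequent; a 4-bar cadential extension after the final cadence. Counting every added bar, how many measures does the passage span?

16 measures

Basic parallel period: 4 + 4 = 8 bars.
8 (basic form) + 1 (link) + 3 (internal expansion) + 4 (cadential extension) = 16.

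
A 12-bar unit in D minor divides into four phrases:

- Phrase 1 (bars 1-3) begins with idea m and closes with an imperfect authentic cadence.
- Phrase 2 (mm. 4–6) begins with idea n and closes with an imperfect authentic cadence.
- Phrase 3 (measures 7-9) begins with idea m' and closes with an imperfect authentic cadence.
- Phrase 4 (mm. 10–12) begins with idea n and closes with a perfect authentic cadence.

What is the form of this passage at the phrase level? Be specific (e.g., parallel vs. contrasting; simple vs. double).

Four phrases in two halves: the first half (mm. 1–6) ends with an imperfect authentic cadence, the second (measures 7-12) with a perfect authentic cadence — a large antecedent–consequent pair, i.e. a double period.
Phrase 3 begins with the same material as phrase 1, making it parallel.

parallel double period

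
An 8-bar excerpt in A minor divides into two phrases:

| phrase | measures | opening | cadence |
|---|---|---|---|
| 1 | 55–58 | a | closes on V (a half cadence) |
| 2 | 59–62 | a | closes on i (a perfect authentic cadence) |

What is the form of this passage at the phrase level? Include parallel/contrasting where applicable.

parallel period

Phrase 1 ends with a half cadence (weaker) and phrase 2 with a perfect authentic cadence (stronger): antecedent + consequent = a period.
The two phrases open with the same material (a / a), so the period is parallel.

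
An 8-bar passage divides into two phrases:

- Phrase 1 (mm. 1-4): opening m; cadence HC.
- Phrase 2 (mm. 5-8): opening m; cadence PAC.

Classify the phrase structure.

Phrase 1 ends with a half cadence (weaker) and phrase 2 with a perfect authentic cadence (stronger): antecedent + consequent = a period.
The two phrases open with the same material (m / m), so the period is parallel.

parallel period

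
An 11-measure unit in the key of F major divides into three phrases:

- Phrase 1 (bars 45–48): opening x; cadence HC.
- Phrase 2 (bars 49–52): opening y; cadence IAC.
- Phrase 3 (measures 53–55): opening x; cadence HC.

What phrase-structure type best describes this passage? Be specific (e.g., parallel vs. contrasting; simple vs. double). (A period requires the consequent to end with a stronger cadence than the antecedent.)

The final phrase closes with a half cadence, which is not stronger than the preceding imperfect authentic cadence; the 3 phrases lack an overall antecedent–consequent design and so form a phrase group.

phrase group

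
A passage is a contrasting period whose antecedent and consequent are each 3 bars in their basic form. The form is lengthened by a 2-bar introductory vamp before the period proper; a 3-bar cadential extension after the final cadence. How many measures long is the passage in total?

11 measures

Basic contrasting period: 3 + 3 = 6 bars.
6 (basic form) + 2 (introduction) + 3 (cadential extension) = 11.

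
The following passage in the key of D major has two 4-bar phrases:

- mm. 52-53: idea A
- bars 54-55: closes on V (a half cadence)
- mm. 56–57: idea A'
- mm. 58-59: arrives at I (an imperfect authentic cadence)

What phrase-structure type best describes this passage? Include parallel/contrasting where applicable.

parallel period

Phrase 1 ends with a half cadence (weaker) and phrase 2 with an imperfect authentic cadence (stronger): antecedent + consequent = a period.
The two phrases open with the same material (A / A'), so the period is parallel.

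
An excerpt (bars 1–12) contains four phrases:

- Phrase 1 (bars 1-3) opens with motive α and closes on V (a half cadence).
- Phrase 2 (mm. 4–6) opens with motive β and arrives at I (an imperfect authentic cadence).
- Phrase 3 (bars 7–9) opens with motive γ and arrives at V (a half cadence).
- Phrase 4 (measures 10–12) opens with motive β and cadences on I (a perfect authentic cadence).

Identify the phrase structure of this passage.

contrasting double period

Four phrases in two halves: the first half (mm. 1-6) ends with an imperfect authentic cadence, the second (mm. 7-12) with a perfect authentic cadence — a large antecedent–consequent pair, i.e. a double period.
Phrase 3 begins with different material from phrase 1, making it contrasting.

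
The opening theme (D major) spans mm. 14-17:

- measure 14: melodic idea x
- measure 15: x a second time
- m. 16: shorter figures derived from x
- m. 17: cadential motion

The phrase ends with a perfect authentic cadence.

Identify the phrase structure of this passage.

sentence

Basic idea (bar 14) + its repetition (m. 15) form the presentation; fragmentation and cadence (measures 16–17) form the continuation — the 4-bar whole is a sentence.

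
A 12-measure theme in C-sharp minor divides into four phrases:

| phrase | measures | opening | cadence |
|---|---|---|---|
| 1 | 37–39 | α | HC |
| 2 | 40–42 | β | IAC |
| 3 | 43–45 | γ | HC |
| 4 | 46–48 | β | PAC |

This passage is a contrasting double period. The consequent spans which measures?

In a double period the four phrases pair into a large antecedent (phrases 1–2, ending imperfect authentic cadence) and a large consequent (phrases 3–4, ending perfect authentic cadence). The consequent spans measures 43–48.

measures 43–48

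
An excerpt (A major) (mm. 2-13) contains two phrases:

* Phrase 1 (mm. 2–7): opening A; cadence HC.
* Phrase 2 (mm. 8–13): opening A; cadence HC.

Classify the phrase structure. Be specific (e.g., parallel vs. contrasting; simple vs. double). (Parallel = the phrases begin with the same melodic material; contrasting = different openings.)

Both phrases have the same opening (A) and the same cadence (half cadence): the second is a restatement, not a consequent, so this is a repeated phrase rather than a period.

repeated phrase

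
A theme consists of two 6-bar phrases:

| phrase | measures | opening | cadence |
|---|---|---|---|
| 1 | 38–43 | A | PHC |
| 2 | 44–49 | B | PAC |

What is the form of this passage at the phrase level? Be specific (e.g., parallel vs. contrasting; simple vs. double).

contrasting period

Phrase 1 ends with a Phrygian half cadence (weaker) and phrase 2 with a perfect authentic cadence (stronger): antecedent + consequent = a period.
The two phrases open with different material (A / B), so the period is contrasting.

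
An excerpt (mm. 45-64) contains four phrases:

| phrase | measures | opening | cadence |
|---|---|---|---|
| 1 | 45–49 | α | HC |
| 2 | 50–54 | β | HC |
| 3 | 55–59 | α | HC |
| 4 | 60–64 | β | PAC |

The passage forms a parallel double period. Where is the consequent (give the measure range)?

measures 55–64

In a double period the four phrases pair into a large antecedent (phrases 1–2, ending half cadence) and a large consequent (phrases 3–4, ending perfect authentic cadence). The consequent spans mm. 55–64.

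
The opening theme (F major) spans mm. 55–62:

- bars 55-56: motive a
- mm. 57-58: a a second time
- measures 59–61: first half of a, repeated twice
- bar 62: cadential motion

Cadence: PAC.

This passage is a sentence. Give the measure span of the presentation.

The presentation of a sentence is the basic idea (bars 55–56) plus its repetition (measures 57–58); the presentation is therefore mm. 55–58.

measures 55–58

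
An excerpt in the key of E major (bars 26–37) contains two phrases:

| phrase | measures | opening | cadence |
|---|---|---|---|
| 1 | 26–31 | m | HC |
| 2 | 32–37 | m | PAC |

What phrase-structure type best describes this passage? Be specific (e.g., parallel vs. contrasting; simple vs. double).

parallel period

Phrase 1 ends with a half cadence (weaker) and phrase 2 with a perfect authentic cadence (stronger): antecedent + consequent = a period.
The two phrases open with the same material (m / m), so the period is parallel.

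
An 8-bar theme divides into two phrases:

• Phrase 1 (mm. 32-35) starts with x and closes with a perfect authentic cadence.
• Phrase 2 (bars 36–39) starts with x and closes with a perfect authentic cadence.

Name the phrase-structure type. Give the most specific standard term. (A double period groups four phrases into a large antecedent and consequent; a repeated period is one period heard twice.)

repeated phrase

Both phrases have the same opening (x) and the same cadence (perfect authentic cadence): the second is a restatement, not a consequent, so this is a repeated phrase rather than a period.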